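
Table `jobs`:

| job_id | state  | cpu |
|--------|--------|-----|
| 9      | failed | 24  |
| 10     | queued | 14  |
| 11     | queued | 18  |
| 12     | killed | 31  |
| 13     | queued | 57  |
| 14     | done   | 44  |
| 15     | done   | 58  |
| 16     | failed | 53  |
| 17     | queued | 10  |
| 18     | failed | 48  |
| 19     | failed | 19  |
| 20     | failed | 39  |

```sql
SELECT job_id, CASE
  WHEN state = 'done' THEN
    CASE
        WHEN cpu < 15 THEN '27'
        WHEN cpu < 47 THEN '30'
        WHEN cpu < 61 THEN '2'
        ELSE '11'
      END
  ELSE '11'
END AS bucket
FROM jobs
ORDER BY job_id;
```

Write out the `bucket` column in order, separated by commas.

11, 11, 11, 11, 11, 30, 2, 11, 11, 11, 11, 11

job_id=9: state='failed' → outer ELSE → 11
job_id=10: state='queued' → outer ELSE → 11
job_id=11: state='queued' → outer ELSE → 11
job_id=12: state='killed' → outer ELSE → 11
job_id=13: state='queued' → outer ELSE → 11
job_id=14: state='done' → inner[cpu < 47] → 30
job_id=15: state='done' → inner[cpu < 61] → 2
job_id=16: state='failed' → outer ELSE → 11
job_id=17: state='queued' → outer ELSE → 11
job_id=18: state='failed' → outer ELSE → 11
job_id=19: state='failed' → outer ELSE → 11
job_id=20: state='failed' → outer ELSE → 11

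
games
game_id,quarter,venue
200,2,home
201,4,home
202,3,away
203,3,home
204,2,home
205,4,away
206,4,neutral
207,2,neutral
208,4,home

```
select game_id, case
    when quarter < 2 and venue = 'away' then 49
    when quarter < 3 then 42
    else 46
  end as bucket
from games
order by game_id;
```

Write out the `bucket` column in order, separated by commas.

game_id=200: quarter < 3 → 42
game_id=201: ELSE → 46
game_id=202: ELSE → 46
game_id=203: ELSE → 46
game_id=204: quarter < 3 → 42
game_id=205: ELSE → 46
game_id=206: ELSE → 46
game_id=207: quarter < 3 → 42
game_id=208: ELSE → 46

42, 46, 46, 46, 42, 46, 46, 42, 46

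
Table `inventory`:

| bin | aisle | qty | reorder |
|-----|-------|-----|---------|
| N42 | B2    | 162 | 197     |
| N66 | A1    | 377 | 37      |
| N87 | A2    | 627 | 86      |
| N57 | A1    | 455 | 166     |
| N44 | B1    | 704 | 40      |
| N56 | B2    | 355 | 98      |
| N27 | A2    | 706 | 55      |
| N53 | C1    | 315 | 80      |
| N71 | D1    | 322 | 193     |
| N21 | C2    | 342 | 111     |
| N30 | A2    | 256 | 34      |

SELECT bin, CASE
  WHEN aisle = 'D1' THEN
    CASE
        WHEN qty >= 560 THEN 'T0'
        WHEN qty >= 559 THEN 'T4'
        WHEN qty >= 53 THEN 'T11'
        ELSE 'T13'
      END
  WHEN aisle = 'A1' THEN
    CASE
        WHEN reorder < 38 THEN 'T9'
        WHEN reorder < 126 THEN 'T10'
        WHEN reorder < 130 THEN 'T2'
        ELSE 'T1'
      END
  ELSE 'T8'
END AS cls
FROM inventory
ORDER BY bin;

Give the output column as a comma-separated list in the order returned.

T8, T8, T8, T8, T8, T8, T8, T1, T9, T11, T8

bin=N21: aisle='C2' → outer ELSE → T8
bin=N27: aisle='A2' → outer ELSE → T8
bin=N30: aisle='A2' → outer ELSE → T8
bin=N42: aisle='B2' → outer ELSE → T8
bin=N44: aisle='B1' → outer ELSE → T8
bin=N53: aisle='C1' → outer ELSE → T8
bin=N56: aisle='B2' → outer ELSE → T8
bin=N57: aisle='A1' → inner[ELSE] → T1
bin=N66: aisle='A1' → inner[reorder < 38] → T9
bin=N71: aisle='D1' → inner[qty >= 53] → T11
bin=N87: aisle='A2' → outer ELSE → T8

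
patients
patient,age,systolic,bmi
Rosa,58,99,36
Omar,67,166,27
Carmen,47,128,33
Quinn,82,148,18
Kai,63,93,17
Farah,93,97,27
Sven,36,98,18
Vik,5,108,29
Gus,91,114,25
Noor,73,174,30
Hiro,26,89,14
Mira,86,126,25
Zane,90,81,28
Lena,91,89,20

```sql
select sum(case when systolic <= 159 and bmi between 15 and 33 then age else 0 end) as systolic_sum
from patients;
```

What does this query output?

684

patient=Rosa: ✗
patient=Omar: ✗
patient=Carmen: ✓ → 47
patient=Quinn: ✓ → 82
patient=Kai: ✓ → 63
patient=Farah: ✓ → 93
patient=Sven: ✓ → 36
patient=Vik: ✓ → 5
patient=Gus: ✓ → 91
patient=Noor: ✗
patient=Hiro: ✗
patient=Mira: ✓ → 86
patient=Zane: ✓ → 90
patient=Lena: ✓ → 91
systolic_sum = 47 + 82 + 63 + 93 + 36 + 5 + 91 + 86 + 90 + 91 = 684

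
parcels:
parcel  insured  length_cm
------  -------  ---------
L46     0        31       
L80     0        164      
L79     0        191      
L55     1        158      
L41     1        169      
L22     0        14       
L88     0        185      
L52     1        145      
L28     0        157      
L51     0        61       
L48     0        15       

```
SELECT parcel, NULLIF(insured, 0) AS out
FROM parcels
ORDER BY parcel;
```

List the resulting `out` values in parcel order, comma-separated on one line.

parcel=L22: insured=0 vs 0: equal → NULL
parcel=L28: insured=0 vs 0: equal → NULL
parcel=L41: insured=1 vs 0: differ → 1
parcel=L46: insured=0 vs 0: equal → NULL
parcel=L48: insured=0 vs 0: equal → NULL
parcel=L51: insured=0 vs 0: equal → NULL
parcel=L52: insured=1 vs 0: differ → 1
parcel=L55: insured=1 vs 0: differ → 1
parcel=L79: insured=0 vs 0: equal → NULL
parcel=L80: insured=0 vs 0: equal → NULL
parcel=L88: insured=0 vs 0: equal → NULL

NULL, NULL, 1, NULL, NULL, NULL, 1, 1, NULL, NULL, NULL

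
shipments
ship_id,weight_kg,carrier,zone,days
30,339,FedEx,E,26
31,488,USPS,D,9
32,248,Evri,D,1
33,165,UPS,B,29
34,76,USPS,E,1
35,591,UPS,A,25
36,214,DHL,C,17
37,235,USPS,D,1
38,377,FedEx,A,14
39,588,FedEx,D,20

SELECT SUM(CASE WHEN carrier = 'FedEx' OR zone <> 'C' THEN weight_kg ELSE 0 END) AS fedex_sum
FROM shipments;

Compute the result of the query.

ship_id=30: ✓ → 339
ship_id=31: ✓ → 488
ship_id=32: ✓ → 248
ship_id=33: ✓ → 165
ship_id=34: ✓ → 76
ship_id=35: ✓ → 591
ship_id=36: ✗
ship_id=37: ✓ → 235
ship_id=38: ✓ → 377
ship_id=39: ✓ → 588
fedex_sum = 339 + 488 + 248 + 165 + 76 + 591 + 235 + 377 + 588 = 3107

3107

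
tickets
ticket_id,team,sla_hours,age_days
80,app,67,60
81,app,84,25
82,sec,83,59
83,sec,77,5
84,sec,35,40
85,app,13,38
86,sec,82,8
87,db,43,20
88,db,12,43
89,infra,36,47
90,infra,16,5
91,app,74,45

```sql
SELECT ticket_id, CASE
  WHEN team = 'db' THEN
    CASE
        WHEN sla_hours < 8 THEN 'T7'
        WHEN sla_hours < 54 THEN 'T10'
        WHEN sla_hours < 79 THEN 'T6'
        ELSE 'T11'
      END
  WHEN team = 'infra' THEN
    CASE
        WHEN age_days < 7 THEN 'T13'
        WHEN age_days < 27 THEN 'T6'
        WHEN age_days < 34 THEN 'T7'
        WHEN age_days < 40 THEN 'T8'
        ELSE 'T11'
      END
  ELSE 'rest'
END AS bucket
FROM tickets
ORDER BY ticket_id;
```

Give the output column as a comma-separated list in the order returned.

ticket_id=80: team='app' → outer ELSE → rest
ticket_id=81: team='app' → outer ELSE → rest
ticket_id=82: team='sec' → outer ELSE → rest
ticket_id=83: team='sec' → outer ELSE → rest
ticket_id=84: team='sec' → outer ELSE → rest
ticket_id=85: team='app' → outer ELSE → rest
ticket_id=86: team='sec' → outer ELSE → rest
ticket_id=87: team='db' → inner[sla_hours < 54] → T10
ticket_id=88: team='db' → inner[sla_hours < 54] → T10
ticket_id=89: team='infra' → inner[ELSE] → T11
ticket_id=90: team='infra' → inner[age_days < 7] → T13
ticket_id=91: team='app' → outer ELSE → rest

rest, rest, rest, rest, rest, rest, rest, T10, T10, T11, T13, rest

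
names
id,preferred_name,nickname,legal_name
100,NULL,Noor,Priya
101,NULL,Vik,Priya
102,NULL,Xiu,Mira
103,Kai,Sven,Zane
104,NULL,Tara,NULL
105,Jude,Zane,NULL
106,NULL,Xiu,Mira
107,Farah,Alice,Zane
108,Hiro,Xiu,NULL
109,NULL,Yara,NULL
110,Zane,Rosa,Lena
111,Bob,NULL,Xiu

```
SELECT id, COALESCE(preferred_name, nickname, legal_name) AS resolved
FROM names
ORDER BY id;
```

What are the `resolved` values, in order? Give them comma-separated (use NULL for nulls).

Noor, Vik, Xiu, Kai, Tara, Jude, Xiu, Farah, Hiro, Yara, Zane, Bob

id=100: preferred_name=NULL, nickname=Noor → Noor
id=101: preferred_name=NULL, nickname=Vik → Vik
id=102: preferred_name=NULL, nickname=Xiu → Xiu
id=103: preferred_name=Kai → Kai
id=104: preferred_name=NULL, nickname=Tara → Tara
id=105: preferred_name=Jude → Jude
id=106: preferred_name=NULL, nickname=Xiu → Xiu
id=107: preferred_name=Farah → Farah
id=108: preferred_name=Hiro → Hiro
id=109: preferred_name=NULL, nickname=Yara → Yara
id=110: preferred_name=Zane → Zane
id=111: preferred_name=Bob → Bob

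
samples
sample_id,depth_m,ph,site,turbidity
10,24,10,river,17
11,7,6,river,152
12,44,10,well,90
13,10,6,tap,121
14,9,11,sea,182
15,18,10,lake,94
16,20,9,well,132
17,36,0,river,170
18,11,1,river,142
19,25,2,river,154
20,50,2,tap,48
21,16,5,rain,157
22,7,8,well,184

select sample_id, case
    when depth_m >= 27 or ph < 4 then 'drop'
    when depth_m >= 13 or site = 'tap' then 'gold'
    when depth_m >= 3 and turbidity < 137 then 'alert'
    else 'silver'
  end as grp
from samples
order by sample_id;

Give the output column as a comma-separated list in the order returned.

sample_id=10: depth_m >= 13 or site = 'tap' → gold
sample_id=11: ELSE → silver
sample_id=12: depth_m >= 27 or ph < 4 → drop
sample_id=13: depth_m >= 13 or site = 'tap' → gold
sample_id=14: ELSE → silver
sample_id=15: depth_m >= 13 or site = 'tap' → gold
sample_id=16: depth_m >= 13 or site = 'tap' → gold
sample_id=17: depth_m >= 27 or ph < 4 → drop
sample_id=18: depth_m >= 27 or ph < 4 → drop
sample_id=19: depth_m >= 27 or ph < 4 → drop
sample_id=20: depth_m >= 27 or ph < 4 → drop
sample_id=21: depth_m >= 13 or site = 'tap' → gold
sample_id=22: ELSE → silver

gold, silver, drop, gold, silver, gold, gold, drop, drop, drop, drop, gold, silver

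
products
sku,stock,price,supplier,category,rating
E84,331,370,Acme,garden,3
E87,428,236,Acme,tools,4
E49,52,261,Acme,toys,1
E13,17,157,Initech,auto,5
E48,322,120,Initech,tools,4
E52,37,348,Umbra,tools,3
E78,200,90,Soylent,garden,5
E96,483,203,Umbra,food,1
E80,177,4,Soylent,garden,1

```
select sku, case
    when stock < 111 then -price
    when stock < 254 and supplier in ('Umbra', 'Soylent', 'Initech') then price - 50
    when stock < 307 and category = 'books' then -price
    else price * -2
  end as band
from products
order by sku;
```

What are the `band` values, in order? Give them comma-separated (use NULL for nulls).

sku=E13: stock < 111 → -157
sku=E48: ELSE → -240
sku=E49: stock < 111 → -261
sku=E52: stock < 111 → -348
sku=E78: stock < 254 and supplier in ('Umbra', 'Soylent', 'Initech') → 40
sku=E80: stock < 254 and supplier in ('Umbra', 'Soylent', 'Initech') → -46
sku=E84: ELSE → -740
sku=E87: ELSE → -472
sku=E96: ELSE → -406

-157, -240, -261, -348, 40, -46, -740, -472, -406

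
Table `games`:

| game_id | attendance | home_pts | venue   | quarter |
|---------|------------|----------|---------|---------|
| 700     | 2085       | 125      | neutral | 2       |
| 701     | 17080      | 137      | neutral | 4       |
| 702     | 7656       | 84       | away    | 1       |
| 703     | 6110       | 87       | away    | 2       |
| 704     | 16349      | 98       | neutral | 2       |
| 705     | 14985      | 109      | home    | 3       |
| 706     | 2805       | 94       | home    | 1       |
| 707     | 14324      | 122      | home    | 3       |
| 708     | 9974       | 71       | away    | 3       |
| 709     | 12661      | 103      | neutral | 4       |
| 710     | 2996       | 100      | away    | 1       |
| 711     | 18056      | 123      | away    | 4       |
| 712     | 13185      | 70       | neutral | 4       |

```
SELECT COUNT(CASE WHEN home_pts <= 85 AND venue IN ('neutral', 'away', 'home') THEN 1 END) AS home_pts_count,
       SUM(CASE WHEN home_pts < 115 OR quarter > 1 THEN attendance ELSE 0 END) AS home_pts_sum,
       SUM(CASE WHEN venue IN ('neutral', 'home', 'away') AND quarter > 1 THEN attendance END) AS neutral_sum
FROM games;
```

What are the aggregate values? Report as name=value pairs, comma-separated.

[home_pts_count: home_pts <= 85 AND venue IN ('neutral', 'away', 'home')]
game_id=700: ✗
game_id=701: ✗
game_id=702: ✓ → 1
game_id=703: ✗
game_id=704: ✗
game_id=705: ✗
game_id=706: ✗
game_id=707: ✗
game_id=708: ✓ → 1
game_id=709: ✗
game_id=710: ✗
game_id=711: ✗
game_id=712: ✓ → 1
home_pts_count = COUNT(1, 1, 1) = 3
—
[home_pts_sum: home_pts < 115 OR quarter > 1]
game_id=700: ✓ → 2085
game_id=701: ✓ → 17080
game_id=702: ✓ → 7656
game_id=703: ✓ → 6110
game_id=704: ✓ → 16349
game_id=705: ✓ → 14985
game_id=706: ✓ → 2805
game_id=707: ✓ → 14324
game_id=708: ✓ → 9974
game_id=709: ✓ → 12661
game_id=710: ✓ → 2996
game_id=711: ✓ → 18056
game_id=712: ✓ → 13185
home_pts_sum = 2085 + 17080 + 7656 + 6110 + 16349 + 14985 + 2805 + 14324 + 9974 + 12661 + 2996 + 18056 + 13185 = 138266
—
[neutral_sum: venue IN ('neutral', 'home', 'away') AND quarter > 1]
game_id=700: ✓ → 2085
game_id=701: ✓ → 17080
game_id=702: ✗
game_id=703: ✓ → 6110
game_id=704: ✓ → 16349
game_id=705: ✓ → 14985
game_id=706: ✗
game_id=707: ✓ → 14324
game_id=708: ✓ → 9974
game_id=709: ✓ → 12661
game_id=710: ✗
game_id=711: ✓ → 18056
game_id=712: ✓ → 13185
neutral_sum = 2085 + 17080 + 6110 + 16349 + 14985 + 14324 + 9974 + 12661 + 18056 + 13185 = 124809

home_pts_count=3, home_pts_sum=138266, neutral_sum=124809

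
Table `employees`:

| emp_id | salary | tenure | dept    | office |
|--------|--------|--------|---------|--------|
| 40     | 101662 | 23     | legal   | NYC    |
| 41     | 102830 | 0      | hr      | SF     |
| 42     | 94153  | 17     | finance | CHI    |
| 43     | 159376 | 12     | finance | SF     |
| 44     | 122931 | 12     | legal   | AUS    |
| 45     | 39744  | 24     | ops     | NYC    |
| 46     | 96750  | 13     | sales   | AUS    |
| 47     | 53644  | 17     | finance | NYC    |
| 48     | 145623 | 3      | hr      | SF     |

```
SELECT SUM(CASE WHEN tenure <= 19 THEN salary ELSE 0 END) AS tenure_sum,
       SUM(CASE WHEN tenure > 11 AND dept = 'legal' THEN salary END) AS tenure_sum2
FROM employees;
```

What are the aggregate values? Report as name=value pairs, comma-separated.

[tenure_sum: tenure <= 19]
emp_id=40: ✗
emp_id=41: ✓ → 102830
emp_id=42: ✓ → 94153
emp_id=43: ✓ → 159376
emp_id=44: ✓ → 122931
emp_id=45: ✗
emp_id=46: ✓ → 96750
emp_id=47: ✓ → 53644
emp_id=48: ✓ → 145623
tenure_sum = 102830 + 94153 + 159376 + 122931 + 96750 + 53644 + 145623 = 775307
—
[tenure_sum2: tenure > 11 AND dept = 'legal']
emp_id=40: ✓ → 101662
emp_id=41: ✗
emp_id=42: ✗
emp_id=43: ✗
emp_id=44: ✓ → 122931
emp_id=45: ✗
emp_id=46: ✗
emp_id=47: ✗
emp_id=48: ✗
tenure_sum2 = 101662 + 122931 = 224593

tenure_sum=775307, tenure_sum2=224593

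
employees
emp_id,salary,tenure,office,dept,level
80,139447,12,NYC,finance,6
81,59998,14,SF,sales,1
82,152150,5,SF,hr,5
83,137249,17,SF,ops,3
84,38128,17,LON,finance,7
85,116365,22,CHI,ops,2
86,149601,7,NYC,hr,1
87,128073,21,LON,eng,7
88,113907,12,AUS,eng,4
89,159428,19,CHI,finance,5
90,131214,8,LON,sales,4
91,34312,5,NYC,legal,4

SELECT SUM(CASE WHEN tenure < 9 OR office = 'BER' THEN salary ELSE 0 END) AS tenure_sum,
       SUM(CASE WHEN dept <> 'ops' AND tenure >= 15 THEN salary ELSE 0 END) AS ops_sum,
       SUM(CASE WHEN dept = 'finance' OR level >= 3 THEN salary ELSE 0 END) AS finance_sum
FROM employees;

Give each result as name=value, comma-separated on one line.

tenure_sum=467277, ops_sum=325629, finance_sum=1033908

[tenure_sum: tenure < 9 OR office = 'BER']
emp_id=80: ✗
emp_id=81: ✗
emp_id=82: ✓ → 152150
emp_id=83: ✗
emp_id=84: ✗
emp_id=85: ✗
emp_id=86: ✓ → 149601
emp_id=87: ✗
emp_id=88: ✗
emp_id=89: ✗
emp_id=90: ✓ → 131214
emp_id=91: ✓ → 34312
tenure_sum = 152150 + 149601 + 131214 + 34312 = 467277
—
[ops_sum: dept <> 'ops' AND tenure >= 15]
emp_id=80: ✗
emp_id=81: ✗
emp_id=82: ✗
emp_id=83: ✗
emp_id=84: ✓ → 38128
emp_id=85: ✗
emp_id=86: ✗
emp_id=87: ✓ → 128073
emp_id=88: ✗
emp_id=89: ✓ → 159428
emp_id=90: ✗
emp_id=91: ✗
ops_sum = 38128 + 128073 + 159428 = 325629
—
[finance_sum: dept = 'finance' OR level >= 3]
emp_id=80: ✓ → 139447
emp_id=81: ✗
emp_id=82: ✓ → 152150
emp_id=83: ✓ → 137249
emp_id=84: ✓ → 38128
emp_id=85: ✗
emp_id=86: ✗
emp_id=87: ✓ → 128073
emp_id=88: ✓ → 113907
emp_id=89: ✓ → 159428
emp_id=90: ✓ → 131214
emp_id=91: ✓ → 34312
finance_sum = 139447 + 152150 + 137249 + 38128 + 128073 + 113907 + 159428 + 131214 + 34312 = 1033908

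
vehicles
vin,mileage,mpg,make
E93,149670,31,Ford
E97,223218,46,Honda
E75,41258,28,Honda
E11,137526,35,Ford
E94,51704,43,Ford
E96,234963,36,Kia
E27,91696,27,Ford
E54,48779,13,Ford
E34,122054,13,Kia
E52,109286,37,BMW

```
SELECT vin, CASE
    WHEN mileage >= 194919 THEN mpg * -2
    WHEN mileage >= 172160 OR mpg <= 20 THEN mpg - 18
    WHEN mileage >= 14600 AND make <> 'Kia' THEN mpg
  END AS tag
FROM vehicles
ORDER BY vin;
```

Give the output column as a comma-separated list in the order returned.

vin=E11: mileage >= 14600 AND make <> 'Kia' → 35
vin=E27: mileage >= 14600 AND make <> 'Kia' → 27
vin=E34: mileage >= 172160 OR mpg <= 20 → -5
vin=E52: mileage >= 14600 AND make <> 'Kia' → 37
vin=E54: mileage >= 172160 OR mpg <= 20 → -5
vin=E75: mileage >= 14600 AND make <> 'Kia' → 28
vin=E93: mileage >= 14600 AND make <> 'Kia' → 31
vin=E94: mileage >= 14600 AND make <> 'Kia' → 43
vin=E96: mileage >= 194919 → -72
vin=E97: mileage >= 194919 → -92

35, 27, -5, 37, -5, 28, 31, 43, -72, -92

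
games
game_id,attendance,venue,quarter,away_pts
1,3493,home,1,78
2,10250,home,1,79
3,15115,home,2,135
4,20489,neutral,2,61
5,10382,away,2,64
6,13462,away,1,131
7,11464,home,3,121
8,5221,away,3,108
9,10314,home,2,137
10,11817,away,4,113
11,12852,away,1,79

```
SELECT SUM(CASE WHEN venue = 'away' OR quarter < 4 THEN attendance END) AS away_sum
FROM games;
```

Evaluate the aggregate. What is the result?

game_id=1: ✓ → 3493
game_id=2: ✓ → 10250
game_id=3: ✓ → 15115
game_id=4: ✓ → 20489
game_id=5: ✓ → 10382
game_id=6: ✓ → 13462
game_id=7: ✓ → 11464
game_id=8: ✓ → 5221
game_id=9: ✓ → 10314
game_id=10: ✓ → 11817
game_id=11: ✓ → 12852
away_sum = 3493 + 10250 + 15115 + 20489 + 10382 + 13462 + 11464 + 5221 + 10314 + 11817 + 12852 = 124859

124859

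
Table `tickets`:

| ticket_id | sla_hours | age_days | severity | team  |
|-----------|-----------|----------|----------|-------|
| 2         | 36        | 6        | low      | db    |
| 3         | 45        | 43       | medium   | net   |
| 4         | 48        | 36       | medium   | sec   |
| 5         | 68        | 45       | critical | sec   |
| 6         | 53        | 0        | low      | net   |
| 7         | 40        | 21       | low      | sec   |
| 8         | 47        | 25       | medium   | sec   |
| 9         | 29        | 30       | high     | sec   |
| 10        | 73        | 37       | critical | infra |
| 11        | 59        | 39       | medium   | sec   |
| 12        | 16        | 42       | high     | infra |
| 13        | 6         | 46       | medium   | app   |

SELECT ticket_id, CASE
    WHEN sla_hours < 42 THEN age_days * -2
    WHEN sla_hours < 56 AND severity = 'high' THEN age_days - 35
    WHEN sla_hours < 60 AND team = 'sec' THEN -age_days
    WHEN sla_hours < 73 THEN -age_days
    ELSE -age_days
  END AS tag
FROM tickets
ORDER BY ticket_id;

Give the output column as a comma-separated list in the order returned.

ticket_id=2: sla_hours < 42 → -12
ticket_id=3: sla_hours < 73 → -43
ticket_id=4: sla_hours < 60 AND team = 'sec' → -36
ticket_id=5: sla_hours < 73 → -45
ticket_id=6: sla_hours < 73 → 0
ticket_id=7: sla_hours < 42 → -42
ticket_id=8: sla_hours < 60 AND team = 'sec' → -25
ticket_id=9: sla_hours < 42 → -60
ticket_id=10: ELSE → -37
ticket_id=11: sla_hours < 60 AND team = 'sec' → -39
ticket_id=12: sla_hours < 42 → -84
ticket_id=13: sla_hours < 42 → -92

-12, -43, -36, -45, 0, -42, -25, -60, -37, -39, -84, -92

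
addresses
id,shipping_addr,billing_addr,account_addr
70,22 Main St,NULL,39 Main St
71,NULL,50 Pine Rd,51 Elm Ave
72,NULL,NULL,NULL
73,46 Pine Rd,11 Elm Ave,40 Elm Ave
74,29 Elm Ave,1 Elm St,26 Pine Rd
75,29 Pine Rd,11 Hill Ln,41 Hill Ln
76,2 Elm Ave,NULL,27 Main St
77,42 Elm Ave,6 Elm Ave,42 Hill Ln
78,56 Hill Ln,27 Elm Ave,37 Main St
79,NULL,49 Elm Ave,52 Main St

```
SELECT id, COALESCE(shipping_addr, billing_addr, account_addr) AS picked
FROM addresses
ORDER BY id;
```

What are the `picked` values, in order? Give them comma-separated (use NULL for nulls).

id=70: shipping_addr=22 Main St → 22 Main St
id=71: shipping_addr=NULL, billing_addr=50 Pine Rd → 50 Pine Rd
id=72: shipping_addr=NULL, billing_addr=NULL, account_addr=NULL (all NULL) → NULL
id=73: shipping_addr=46 Pine Rd → 46 Pine Rd
id=74: shipping_addr=29 Elm Ave → 29 Elm Ave
id=75: shipping_addr=29 Pine Rd → 29 Pine Rd
id=76: shipping_addr=2 Elm Ave → 2 Elm Ave
id=77: shipping_addr=42 Elm Ave → 42 Elm Ave
id=78: shipping_addr=56 Hill Ln → 56 Hill Ln
id=79: shipping_addr=NULL, billing_addr=49 Elm Ave → 49 Elm Ave

22 Main St, 50 Pine Rd, NULL, 46 Pine Rd, 29 Elm Ave, 29 Pine Rd, 2 Elm Ave, 42 Elm Ave, 56 Hill Ln, 49 Elm Ave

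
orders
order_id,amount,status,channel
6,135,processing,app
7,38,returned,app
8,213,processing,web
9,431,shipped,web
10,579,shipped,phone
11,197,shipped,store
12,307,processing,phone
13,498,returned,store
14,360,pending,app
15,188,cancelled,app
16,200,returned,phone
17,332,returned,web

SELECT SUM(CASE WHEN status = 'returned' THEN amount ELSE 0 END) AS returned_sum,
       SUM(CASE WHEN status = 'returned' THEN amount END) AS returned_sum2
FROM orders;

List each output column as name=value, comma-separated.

[returned_sum: status = 'returned']
order_id=6: ✗
order_id=7: ✓ → 38
order_id=8: ✗
order_id=9: ✗
order_id=10: ✗
order_id=11: ✗
order_id=12: ✗
order_id=13: ✓ → 498
order_id=14: ✗
order_id=15: ✗
order_id=16: ✓ → 200
order_id=17: ✓ → 332
returned_sum = 38 + 498 + 200 + 332 = 1068
—
[returned_sum2: status = 'returned']
order_id=6: ✗
order_id=7: ✓ → 38
order_id=8: ✗
order_id=9: ✗
order_id=10: ✗
order_id=11: ✗
order_id=12: ✗
order_id=13: ✓ → 498
order_id=14: ✗
order_id=15: ✗
order_id=16: ✓ → 200
order_id=17: ✓ → 332
returned_sum2 = 38 + 498 + 200 + 332 = 1068

returned_sum=1068, returned_sum2=1068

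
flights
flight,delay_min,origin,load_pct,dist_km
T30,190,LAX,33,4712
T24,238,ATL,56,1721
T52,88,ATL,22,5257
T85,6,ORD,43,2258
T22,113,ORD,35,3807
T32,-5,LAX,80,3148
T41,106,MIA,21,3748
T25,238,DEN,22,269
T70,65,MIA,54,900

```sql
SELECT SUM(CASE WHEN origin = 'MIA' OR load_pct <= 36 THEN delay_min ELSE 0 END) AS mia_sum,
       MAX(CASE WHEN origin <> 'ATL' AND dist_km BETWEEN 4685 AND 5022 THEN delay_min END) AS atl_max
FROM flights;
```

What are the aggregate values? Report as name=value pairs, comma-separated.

[mia_sum: origin = 'MIA' OR load_pct <= 36]
flight=T30: ✓ → 190
flight=T24: ✗
flight=T52: ✓ → 88
flight=T85: ✗
flight=T22: ✓ → 113
flight=T32: ✗
flight=T41: ✓ → 106
flight=T25: ✓ → 238
flight=T70: ✓ → 65
mia_sum = 190 + 88 + 113 + 106 + 238 + 65 = 800
—
[atl_max: origin <> 'ATL' AND dist_km BETWEEN 4685 AND 5022]
flight=T30: ✓ → 190
flight=T24: ✗
flight=T52: ✗
flight=T85: ✗
flight=T22: ✗
flight=T32: ✗
flight=T41: ✗
flight=T25: ✗
flight=T70: ✗
atl_max = MAX(190) = 190

mia_sum=800, atl_max=190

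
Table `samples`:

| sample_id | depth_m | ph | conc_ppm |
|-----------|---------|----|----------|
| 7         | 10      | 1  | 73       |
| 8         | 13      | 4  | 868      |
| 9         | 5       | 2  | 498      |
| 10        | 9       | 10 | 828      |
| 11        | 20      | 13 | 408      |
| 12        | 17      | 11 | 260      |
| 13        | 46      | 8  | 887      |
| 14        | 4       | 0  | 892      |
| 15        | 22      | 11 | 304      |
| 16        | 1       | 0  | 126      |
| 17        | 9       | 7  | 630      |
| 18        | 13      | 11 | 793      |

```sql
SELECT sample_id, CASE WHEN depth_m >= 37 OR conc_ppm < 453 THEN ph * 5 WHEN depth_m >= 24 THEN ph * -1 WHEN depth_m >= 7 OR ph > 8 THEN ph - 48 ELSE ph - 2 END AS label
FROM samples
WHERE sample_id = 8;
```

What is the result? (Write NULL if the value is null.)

-44

sample_id = 8: depth_m=13, ph=4, conc_ppm=868.
depth_m >= 37 OR conc_ppm < 453 → false
depth_m >= 24 → false
depth_m >= 7 OR ph > 8 → true → -44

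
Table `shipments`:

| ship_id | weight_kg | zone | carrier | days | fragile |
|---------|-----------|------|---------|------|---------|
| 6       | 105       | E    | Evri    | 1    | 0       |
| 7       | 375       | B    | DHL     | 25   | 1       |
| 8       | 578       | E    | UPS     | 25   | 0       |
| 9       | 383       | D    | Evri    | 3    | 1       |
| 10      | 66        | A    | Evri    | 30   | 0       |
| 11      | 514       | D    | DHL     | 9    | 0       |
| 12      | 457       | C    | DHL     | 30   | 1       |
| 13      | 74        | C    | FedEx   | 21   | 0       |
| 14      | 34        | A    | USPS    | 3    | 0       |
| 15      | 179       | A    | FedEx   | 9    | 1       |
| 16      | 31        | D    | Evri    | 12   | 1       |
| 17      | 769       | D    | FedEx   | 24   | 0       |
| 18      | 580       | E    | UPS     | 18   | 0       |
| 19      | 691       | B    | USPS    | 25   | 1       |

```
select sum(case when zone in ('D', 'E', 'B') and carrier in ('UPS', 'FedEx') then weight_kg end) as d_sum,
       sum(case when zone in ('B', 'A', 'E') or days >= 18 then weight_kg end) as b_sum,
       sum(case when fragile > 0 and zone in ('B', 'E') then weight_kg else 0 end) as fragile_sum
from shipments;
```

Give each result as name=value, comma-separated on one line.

[d_sum: zone in ('D', 'E', 'B') and carrier in ('UPS', 'FedEx')]
ship_id=6: ✗
ship_id=7: ✗
ship_id=8: ✓ → 578
ship_id=9: ✗
ship_id=10: ✗
ship_id=11: ✗
ship_id=12: ✗
ship_id=13: ✗
ship_id=14: ✗
ship_id=15: ✗
ship_id=16: ✗
ship_id=17: ✓ → 769
ship_id=18: ✓ → 580
ship_id=19: ✗
d_sum = 578 + 769 + 580 = 1927
—
[b_sum: zone in ('B', 'A', 'E') or days >= 18]
ship_id=6: ✓ → 105
ship_id=7: ✓ → 375
ship_id=8: ✓ → 578
ship_id=9: ✗
ship_id=10: ✓ → 66
ship_id=11: ✗
ship_id=12: ✓ → 457
ship_id=13: ✓ → 74
ship_id=14: ✓ → 34
ship_id=15: ✓ → 179
ship_id=16: ✗
ship_id=17: ✓ → 769
ship_id=18: ✓ → 580
ship_id=19: ✓ → 691
b_sum = 105 + 375 + 578 + 66 + 457 + 74 + 34 + 179 + 769 + 580 + 691 = 3908
—
[fragile_sum: fragile > 0 and zone in ('B', 'E')]
ship_id=6: ✗
ship_id=7: ✓ → 375
ship_id=8: ✗
ship_id=9: ✗
ship_id=10: ✗
ship_id=11: ✗
ship_id=12: ✗
ship_id=13: ✗
ship_id=14: ✗
ship_id=15: ✗
ship_id=16: ✗
ship_id=17: ✗
ship_id=18: ✗
ship_id=19: ✓ → 691
fragile_sum = 375 + 691 = 1066

d_sum=1927, b_sum=3908, fragile_sum=1066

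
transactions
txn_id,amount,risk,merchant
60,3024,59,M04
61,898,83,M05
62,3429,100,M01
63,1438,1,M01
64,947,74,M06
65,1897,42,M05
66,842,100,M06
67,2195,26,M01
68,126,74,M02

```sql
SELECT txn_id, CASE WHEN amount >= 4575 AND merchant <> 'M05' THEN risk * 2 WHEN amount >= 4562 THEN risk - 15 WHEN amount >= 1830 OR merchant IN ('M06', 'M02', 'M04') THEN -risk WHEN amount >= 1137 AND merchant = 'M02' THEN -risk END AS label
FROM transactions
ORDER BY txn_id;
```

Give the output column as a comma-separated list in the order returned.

txn_id=60: amount >= 1830 OR merchant IN ('M06', 'M02', 'M04') → -59
txn_id=61: (no match → NULL) → NULL
txn_id=62: amount >= 1830 OR merchant IN ('M06', 'M02', 'M04') → -100
txn_id=63: (no match → NULL) → NULL
txn_id=64: amount >= 1830 OR merchant IN ('M06', 'M02', 'M04') → -74
txn_id=65: amount >= 1830 OR merchant IN ('M06', 'M02', 'M04') → -42
txn_id=66: amount >= 1830 OR merchant IN ('M06', 'M02', 'M04') → -100
txn_id=67: amount >= 1830 OR merchant IN ('M06', 'M02', 'M04') → -26
txn_id=68: amount >= 1830 OR merchant IN ('M06', 'M02', 'M04') → -74

-59, NULL, -100, NULL, -74, -42, -100, -26, -74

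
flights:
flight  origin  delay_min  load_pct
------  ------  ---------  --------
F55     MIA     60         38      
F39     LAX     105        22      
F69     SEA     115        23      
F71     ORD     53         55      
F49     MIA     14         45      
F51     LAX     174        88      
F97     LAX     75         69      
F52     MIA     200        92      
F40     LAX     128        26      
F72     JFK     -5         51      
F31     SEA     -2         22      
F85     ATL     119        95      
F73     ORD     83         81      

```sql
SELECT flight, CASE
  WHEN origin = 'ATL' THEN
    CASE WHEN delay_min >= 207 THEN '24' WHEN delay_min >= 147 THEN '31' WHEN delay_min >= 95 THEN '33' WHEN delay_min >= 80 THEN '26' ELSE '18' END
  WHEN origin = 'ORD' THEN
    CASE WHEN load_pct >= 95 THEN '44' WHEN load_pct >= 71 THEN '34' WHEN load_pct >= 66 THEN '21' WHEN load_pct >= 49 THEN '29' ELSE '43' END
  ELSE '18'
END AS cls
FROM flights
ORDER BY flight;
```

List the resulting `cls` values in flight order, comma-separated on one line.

flight=F31: origin='SEA' → outer ELSE → 18
flight=F39: origin='LAX' → outer ELSE → 18
flight=F40: origin='LAX' → outer ELSE → 18
flight=F49: origin='MIA' → outer ELSE → 18
flight=F51: origin='LAX' → outer ELSE → 18
flight=F52: origin='MIA' → outer ELSE → 18
flight=F55: origin='MIA' → outer ELSE → 18
flight=F69: origin='SEA' → outer ELSE → 18
flight=F71: origin='ORD' → inner[load_pct >= 49] → 29
flight=F72: origin='JFK' → outer ELSE → 18
flight=F73: origin='ORD' → inner[load_pct >= 71] → 34
flight=F85: origin='ATL' → inner[delay_min >= 95] → 33
flight=F97: origin='LAX' → outer ELSE → 18

18, 18, 18, 18, 18, 18, 18, 18, 29, 18, 34, 33, 18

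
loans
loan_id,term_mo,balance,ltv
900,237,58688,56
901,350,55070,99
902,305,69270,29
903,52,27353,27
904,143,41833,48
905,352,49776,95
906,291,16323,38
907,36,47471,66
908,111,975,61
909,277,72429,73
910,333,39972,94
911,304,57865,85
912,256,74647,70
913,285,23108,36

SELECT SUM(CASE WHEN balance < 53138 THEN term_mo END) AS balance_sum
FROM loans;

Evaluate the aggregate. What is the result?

1603

loan_id=900: ✗
loan_id=901: ✗
loan_id=902: ✗
loan_id=903: ✓ → 52
loan_id=904: ✓ → 143
loan_id=905: ✓ → 352
loan_id=906: ✓ → 291
loan_id=907: ✓ → 36
loan_id=908: ✓ → 111
loan_id=909: ✗
loan_id=910: ✓ → 333
loan_id=911: ✗
loan_id=912: ✗
loan_id=913: ✓ → 285
balance_sum = 52 + 143 + 352 + 291 + 36 + 111 + 333 + 285 = 1603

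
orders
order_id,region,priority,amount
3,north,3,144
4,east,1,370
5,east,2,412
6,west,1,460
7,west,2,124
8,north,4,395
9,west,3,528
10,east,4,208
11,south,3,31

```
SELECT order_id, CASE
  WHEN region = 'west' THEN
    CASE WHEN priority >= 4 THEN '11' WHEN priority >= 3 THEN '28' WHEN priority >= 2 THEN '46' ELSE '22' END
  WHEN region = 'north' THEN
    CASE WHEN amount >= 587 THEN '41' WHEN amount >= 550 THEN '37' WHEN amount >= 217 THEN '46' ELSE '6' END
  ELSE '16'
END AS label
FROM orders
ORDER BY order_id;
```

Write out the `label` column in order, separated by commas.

6, 16, 16, 22, 46, 46, 28, 16, 16

order_id=3: region='north' → inner[ELSE] → 6
order_id=4: region='east' → outer ELSE → 16
order_id=5: region='east' → outer ELSE → 16
order_id=6: region='west' → inner[ELSE] → 22
order_id=7: region='west' → inner[priority >= 2] → 46
order_id=8: region='north' → inner[amount >= 217] → 46
order_id=9: region='west' → inner[priority >= 3] → 28
order_id=10: region='east' → outer ELSE → 16
order_id=11: region='south' → outer ELSE → 16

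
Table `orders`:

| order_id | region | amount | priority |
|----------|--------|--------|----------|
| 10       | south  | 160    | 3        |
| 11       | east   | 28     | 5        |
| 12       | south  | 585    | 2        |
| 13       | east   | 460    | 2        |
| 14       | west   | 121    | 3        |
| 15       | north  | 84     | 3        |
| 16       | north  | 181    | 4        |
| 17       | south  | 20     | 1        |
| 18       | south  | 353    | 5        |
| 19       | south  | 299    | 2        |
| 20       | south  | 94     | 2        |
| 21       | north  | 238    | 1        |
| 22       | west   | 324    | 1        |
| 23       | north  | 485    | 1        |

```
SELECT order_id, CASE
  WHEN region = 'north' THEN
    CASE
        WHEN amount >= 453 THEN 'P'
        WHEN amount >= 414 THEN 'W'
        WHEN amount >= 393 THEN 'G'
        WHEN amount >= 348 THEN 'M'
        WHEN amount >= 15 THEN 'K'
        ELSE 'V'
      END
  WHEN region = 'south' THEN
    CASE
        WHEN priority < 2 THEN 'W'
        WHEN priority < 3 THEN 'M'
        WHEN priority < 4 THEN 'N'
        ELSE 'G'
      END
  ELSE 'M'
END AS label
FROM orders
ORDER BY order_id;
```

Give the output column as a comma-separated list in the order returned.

order_id=10: region='south' → inner[priority < 4] → N
order_id=11: region='east' → outer ELSE → M
order_id=12: region='south' → inner[priority < 3] → M
order_id=13: region='east' → outer ELSE → M
order_id=14: region='west' → outer ELSE → M
order_id=15: region='north' → inner[amount >= 15] → K
order_id=16: region='north' → inner[amount >= 15] → K
order_id=17: region='south' → inner[priority < 2] → W
order_id=18: region='south' → inner[ELSE] → G
order_id=19: region='south' → inner[priority < 3] → M
order_id=20: region='south' → inner[priority < 3] → M
order_id=21: region='north' → inner[amount >= 15] → K
order_id=22: region='west' → outer ELSE → M
order_id=23: region='north' → inner[amount >= 453] → P

N, M, M, M, M, K, K, W, G, M, M, K, M, P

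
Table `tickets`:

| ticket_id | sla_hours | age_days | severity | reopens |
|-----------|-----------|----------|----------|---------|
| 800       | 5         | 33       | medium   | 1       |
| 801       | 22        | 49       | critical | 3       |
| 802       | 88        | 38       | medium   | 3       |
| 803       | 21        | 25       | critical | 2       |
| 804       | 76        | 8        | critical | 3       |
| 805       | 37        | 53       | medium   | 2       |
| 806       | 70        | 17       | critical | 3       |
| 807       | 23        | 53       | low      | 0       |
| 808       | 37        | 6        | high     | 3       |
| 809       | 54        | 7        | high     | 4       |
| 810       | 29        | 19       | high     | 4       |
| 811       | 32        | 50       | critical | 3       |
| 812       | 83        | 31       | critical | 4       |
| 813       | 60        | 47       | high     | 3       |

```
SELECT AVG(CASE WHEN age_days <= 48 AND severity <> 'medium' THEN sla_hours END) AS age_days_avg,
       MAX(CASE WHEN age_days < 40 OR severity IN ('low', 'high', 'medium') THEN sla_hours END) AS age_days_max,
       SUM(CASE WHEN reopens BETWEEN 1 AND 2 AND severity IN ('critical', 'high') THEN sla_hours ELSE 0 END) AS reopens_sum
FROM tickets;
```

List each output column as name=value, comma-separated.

age_days_avg=53.75, age_days_max=88, reopens_sum=21

[age_days_avg: age_days <= 48 AND severity <> 'medium']
ticket_id=800: ✗
ticket_id=801: ✗
ticket_id=802: ✗
ticket_id=803: ✓ → 21
ticket_id=804: ✓ → 76
ticket_id=805: ✗
ticket_id=806: ✓ → 70
ticket_id=807: ✗
ticket_id=808: ✓ → 37
ticket_id=809: ✓ → 54
ticket_id=810: ✓ → 29
ticket_id=811: ✗
ticket_id=812: ✓ → 83
ticket_id=813: ✓ → 60
age_days_avg = (21 + 76 + 70 + 37 + 54 + 29 + 83 + 60) / 8 = 53.75
—
[age_days_max: age_days < 40 OR severity IN ('low', 'high', 'medium')]
ticket_id=800: ✓ → 5
ticket_id=801: ✗
ticket_id=802: ✓ → 88
ticket_id=803: ✓ → 21
ticket_id=804: ✓ → 76
ticket_id=805: ✓ → 37
ticket_id=806: ✓ → 70
ticket_id=807: ✓ → 23
ticket_id=808: ✓ → 37
ticket_id=809: ✓ → 54
ticket_id=810: ✓ → 29
ticket_id=811: ✗
ticket_id=812: ✓ → 83
ticket_id=813: ✓ → 60
age_days_max = MAX(5, 88, 21, 76, 37, 70, 23, 37, 54, 29, 83, 60) = 88
—
[reopens_sum: reopens BETWEEN 1 AND 2 AND severity IN ('critical', 'high')]
ticket_id=800: ✗
ticket_id=801: ✗
ticket_id=802: ✗
ticket_id=803: ✓ → 21
ticket_id=804: ✗
ticket_id=805: ✗
ticket_id=806: ✗
ticket_id=807: ✗
ticket_id=808: ✗
ticket_id=809: ✗
ticket_id=810: ✗
ticket_id=811: ✗
ticket_id=812: ✗
ticket_id=813: ✗
reopens_sum = 21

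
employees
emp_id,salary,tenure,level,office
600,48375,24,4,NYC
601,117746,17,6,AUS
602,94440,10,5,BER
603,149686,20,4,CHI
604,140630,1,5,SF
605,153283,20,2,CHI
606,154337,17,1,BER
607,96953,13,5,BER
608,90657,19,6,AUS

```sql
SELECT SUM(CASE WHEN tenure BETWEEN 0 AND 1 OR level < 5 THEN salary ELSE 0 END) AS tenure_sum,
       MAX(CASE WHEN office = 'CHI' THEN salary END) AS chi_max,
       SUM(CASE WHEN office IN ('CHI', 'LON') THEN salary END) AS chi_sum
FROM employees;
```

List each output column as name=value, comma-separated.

[tenure_sum: tenure BETWEEN 0 AND 1 OR level < 5]
emp_id=600: ✓ → 48375
emp_id=601: ✗
emp_id=602: ✗
emp_id=603: ✓ → 149686
emp_id=604: ✓ → 140630
emp_id=605: ✓ → 153283
emp_id=606: ✓ → 154337
emp_id=607: ✗
emp_id=608: ✗
tenure_sum = 48375 + 149686 + 140630 + 153283 + 154337 = 646311
—
[chi_max: office = 'CHI']
emp_id=600: ✗
emp_id=601: ✗
emp_id=602: ✗
emp_id=603: ✓ → 149686
emp_id=604: ✗
emp_id=605: ✓ → 153283
emp_id=606: ✗
emp_id=607: ✗
emp_id=608: ✗
chi_max = MAX(149686, 153283) = 153283
—
[chi_sum: office IN ('CHI', 'LON')]
emp_id=600: ✗
emp_id=601: ✗
emp_id=602: ✗
emp_id=603: ✓ → 149686
emp_id=604: ✗
emp_id=605: ✓ → 153283
emp_id=606: ✗
emp_id=607: ✗
emp_id=608: ✗
chi_sum = 149686 + 153283 = 302969

tenure_sum=646311, chi_max=153283, chi_sum=302969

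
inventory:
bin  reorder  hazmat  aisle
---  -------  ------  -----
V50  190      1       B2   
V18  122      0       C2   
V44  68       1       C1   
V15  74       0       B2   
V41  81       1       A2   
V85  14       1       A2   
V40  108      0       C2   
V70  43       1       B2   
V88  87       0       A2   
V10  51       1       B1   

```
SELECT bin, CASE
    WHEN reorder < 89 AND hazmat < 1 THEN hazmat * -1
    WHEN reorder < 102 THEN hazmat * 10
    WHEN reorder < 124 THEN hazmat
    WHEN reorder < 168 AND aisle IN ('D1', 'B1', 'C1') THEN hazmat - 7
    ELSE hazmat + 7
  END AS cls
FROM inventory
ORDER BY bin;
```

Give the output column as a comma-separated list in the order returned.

bin=V10: reorder < 102 → 10
bin=V15: reorder < 89 AND hazmat < 1 → 0
bin=V18: reorder < 124 → 0
bin=V40: reorder < 124 → 0
bin=V41: reorder < 102 → 10
bin=V44: reorder < 102 → 10
bin=V50: ELSE → 8
bin=V70: reorder < 102 → 10
bin=V85: reorder < 102 → 10
bin=V88: reorder < 89 AND hazmat < 1 → 0

10, 0, 0, 0, 10, 10, 8, 10, 10, 0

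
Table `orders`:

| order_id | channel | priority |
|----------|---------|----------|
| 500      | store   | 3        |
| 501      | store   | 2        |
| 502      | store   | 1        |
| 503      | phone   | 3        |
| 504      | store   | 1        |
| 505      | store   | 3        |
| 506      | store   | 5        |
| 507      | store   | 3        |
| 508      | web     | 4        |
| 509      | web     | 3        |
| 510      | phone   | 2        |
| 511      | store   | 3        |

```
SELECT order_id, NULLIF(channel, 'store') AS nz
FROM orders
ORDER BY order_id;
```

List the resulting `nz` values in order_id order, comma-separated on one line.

order_id=500: channel=store vs store: equal → NULL
order_id=501: channel=store vs store: equal → NULL
order_id=502: channel=store vs store: equal → NULL
order_id=503: channel=phone vs store: differ → phone
order_id=504: channel=store vs store: equal → NULL
order_id=505: channel=store vs store: equal → NULL
order_id=506: channel=store vs store: equal → NULL
order_id=507: channel=store vs store: equal → NULL
order_id=508: channel=web vs store: differ → web
order_id=509: channel=web vs store: differ → web
order_id=510: channel=phone vs store: differ → phone
order_id=511: channel=store vs store: equal → NULL

NULL, NULL, NULL, phone, NULL, NULL, NULL, NULL, web, web, phone, NULL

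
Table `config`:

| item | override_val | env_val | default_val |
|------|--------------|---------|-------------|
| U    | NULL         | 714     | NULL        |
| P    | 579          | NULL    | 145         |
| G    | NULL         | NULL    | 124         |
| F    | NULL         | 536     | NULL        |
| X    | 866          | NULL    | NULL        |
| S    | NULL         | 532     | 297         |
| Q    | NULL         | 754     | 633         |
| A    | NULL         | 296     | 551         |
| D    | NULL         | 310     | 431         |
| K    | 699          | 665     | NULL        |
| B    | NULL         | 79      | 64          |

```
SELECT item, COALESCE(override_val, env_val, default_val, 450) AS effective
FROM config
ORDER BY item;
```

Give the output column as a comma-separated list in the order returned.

296, 79, 310, 536, 124, 699, 579, 754, 532, 714, 866

item=A: override_val=NULL, env_val=296 → 296
item=B: override_val=NULL, env_val=79 → 79
item=D: override_val=NULL, env_val=310 → 310
item=F: override_val=NULL, env_val=536 → 536
item=G: override_val=NULL, env_val=NULL, default_val=124 → 124
item=K: override_val=699 → 699
item=P: override_val=579 → 579
item=Q: override_val=NULL, env_val=754 → 754
item=S: override_val=NULL, env_val=532 → 532
item=U: override_val=NULL, env_val=714 → 714
item=X: override_val=866 → 866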